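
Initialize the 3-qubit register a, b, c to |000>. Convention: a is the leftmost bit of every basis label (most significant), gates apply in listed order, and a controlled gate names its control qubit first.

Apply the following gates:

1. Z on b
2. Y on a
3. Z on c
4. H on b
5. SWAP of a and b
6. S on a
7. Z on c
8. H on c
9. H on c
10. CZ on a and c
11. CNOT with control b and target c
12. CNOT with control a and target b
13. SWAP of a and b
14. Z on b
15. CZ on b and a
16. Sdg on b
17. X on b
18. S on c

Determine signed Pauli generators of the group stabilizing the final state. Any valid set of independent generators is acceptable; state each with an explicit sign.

The final state is stabilized by the group generated by -XXI, +ZZI, -IIZ; other independent generating sets are equally valid.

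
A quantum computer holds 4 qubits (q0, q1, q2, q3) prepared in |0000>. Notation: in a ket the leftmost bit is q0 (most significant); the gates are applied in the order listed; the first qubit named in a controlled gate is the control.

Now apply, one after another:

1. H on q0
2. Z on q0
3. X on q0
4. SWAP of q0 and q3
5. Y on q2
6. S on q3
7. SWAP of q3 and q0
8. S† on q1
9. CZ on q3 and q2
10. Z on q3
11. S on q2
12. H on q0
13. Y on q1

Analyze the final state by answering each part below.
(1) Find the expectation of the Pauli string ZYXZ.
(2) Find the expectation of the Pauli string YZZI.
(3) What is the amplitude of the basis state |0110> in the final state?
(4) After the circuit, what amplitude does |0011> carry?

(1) The expectation value of ZYXZ is 0.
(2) The expectation value of YZZI is 1.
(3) The final state's coefficient on |0110> equals 1/2 + I/2.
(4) The final state's coefficient on |0011> equals 0.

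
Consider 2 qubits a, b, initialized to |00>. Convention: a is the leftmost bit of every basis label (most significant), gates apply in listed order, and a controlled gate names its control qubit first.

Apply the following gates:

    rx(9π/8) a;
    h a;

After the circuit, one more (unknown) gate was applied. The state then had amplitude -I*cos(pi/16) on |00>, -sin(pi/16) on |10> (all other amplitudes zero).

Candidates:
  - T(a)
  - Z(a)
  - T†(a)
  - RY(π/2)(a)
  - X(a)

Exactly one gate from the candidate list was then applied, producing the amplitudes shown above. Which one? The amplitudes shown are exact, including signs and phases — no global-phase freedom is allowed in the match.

The unique candidate consistent with the amplitudes is RY(π/2)(a).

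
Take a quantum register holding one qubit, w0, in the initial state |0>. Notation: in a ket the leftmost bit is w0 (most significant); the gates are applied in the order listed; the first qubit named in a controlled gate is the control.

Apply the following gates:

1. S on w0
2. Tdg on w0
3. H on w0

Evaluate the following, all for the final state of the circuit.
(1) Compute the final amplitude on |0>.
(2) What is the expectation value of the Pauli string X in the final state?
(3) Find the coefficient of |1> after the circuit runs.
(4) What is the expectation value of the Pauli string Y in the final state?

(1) The amplitude on |0> is sqrt(2)/2.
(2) In the final state, X has expectation 1.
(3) The amplitude on |1> is sqrt(2)/2.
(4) The observable Y averages to 0.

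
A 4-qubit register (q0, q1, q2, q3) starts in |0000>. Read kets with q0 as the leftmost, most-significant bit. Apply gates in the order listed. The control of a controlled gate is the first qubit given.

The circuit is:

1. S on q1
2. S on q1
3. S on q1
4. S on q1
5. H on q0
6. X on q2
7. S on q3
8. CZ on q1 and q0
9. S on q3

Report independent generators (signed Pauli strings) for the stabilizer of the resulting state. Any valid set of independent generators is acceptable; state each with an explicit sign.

One valid set of independent stabilizer generators is +XIII, +IZII, -IIZI, +IIIZ (any independent generating set of the same group is equally correct). Key observation: steps 1-4 multiply out to the identity, so the circuit reduces to the remaining gates.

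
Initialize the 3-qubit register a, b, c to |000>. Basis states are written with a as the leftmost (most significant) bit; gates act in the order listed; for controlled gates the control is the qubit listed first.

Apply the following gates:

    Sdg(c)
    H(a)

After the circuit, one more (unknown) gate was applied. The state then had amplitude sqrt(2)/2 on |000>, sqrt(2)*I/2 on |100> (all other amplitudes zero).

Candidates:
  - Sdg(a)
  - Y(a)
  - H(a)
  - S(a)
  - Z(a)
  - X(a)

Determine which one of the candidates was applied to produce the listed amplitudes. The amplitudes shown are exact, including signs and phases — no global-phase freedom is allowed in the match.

It was S(a) that produced the state shown.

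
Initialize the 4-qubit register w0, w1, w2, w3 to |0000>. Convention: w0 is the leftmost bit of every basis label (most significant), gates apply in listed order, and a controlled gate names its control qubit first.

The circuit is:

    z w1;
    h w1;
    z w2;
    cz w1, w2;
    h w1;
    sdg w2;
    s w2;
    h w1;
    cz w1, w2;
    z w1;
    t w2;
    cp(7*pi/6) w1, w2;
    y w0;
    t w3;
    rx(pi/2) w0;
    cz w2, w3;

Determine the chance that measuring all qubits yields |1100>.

The probability of measuring |1100> is 1/4. Key observation: the block from step 4 through step 9 cancels to the identity and can be dropped.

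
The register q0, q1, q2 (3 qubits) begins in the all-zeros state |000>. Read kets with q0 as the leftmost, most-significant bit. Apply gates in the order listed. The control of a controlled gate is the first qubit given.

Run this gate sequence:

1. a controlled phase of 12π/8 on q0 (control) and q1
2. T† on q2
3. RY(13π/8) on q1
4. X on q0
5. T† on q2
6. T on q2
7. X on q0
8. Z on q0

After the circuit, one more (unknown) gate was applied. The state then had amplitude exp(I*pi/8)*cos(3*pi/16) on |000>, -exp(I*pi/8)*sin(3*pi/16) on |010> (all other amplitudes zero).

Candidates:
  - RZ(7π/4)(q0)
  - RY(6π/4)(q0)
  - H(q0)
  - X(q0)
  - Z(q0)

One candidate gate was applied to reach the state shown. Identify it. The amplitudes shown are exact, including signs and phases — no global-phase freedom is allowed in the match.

The unique candidate consistent with the amplitudes is RZ(7π/4)(q0). Key observation: steps 4-7 multiply out to the identity, so the circuit reduces to the remaining gates.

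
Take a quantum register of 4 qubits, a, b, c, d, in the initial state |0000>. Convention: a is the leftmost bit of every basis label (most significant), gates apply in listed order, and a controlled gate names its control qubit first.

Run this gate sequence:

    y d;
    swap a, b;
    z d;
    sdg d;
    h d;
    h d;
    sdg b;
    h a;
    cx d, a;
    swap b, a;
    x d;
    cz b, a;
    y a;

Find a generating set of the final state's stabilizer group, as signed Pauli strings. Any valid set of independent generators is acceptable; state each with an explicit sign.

One valid set of independent stabilizer generators is +IXII, -ZIII, +IIZI, +IIIZ (any independent generating set of the same group is equally correct).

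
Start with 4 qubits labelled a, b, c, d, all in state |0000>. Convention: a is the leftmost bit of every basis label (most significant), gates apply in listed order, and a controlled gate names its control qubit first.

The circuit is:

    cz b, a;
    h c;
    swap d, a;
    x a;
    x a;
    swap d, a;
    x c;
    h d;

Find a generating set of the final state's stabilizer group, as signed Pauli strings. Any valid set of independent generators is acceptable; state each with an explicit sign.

The stabilizer group can be generated by +IIXI, +IIIX, +ZIII, +IZII, among other valid generating sets. Key observation: steps 3-6 multiply out to the identity, so the circuit reduces to the remaining gates.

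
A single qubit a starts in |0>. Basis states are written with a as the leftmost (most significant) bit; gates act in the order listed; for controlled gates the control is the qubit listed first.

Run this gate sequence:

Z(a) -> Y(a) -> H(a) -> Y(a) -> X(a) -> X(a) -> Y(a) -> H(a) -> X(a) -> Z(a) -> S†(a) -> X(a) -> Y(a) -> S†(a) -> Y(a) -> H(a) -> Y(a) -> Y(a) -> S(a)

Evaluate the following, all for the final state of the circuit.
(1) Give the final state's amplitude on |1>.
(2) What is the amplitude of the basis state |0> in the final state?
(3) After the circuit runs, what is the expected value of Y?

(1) |1> carries amplitude sqrt(2)/2 in the final state.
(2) |0> carries amplitude sqrt(2)*I/2 in the final state.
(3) The observable Y averages to -1.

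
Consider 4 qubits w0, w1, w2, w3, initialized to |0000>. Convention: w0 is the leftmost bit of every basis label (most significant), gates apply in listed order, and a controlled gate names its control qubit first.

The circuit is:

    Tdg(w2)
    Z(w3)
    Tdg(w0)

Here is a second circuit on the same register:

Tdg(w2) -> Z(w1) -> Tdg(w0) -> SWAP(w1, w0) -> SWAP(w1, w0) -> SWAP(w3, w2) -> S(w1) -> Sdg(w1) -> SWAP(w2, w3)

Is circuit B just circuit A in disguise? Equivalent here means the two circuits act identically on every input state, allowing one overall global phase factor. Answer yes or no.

No — the two circuits implement different unitaries, even allowing a global phase.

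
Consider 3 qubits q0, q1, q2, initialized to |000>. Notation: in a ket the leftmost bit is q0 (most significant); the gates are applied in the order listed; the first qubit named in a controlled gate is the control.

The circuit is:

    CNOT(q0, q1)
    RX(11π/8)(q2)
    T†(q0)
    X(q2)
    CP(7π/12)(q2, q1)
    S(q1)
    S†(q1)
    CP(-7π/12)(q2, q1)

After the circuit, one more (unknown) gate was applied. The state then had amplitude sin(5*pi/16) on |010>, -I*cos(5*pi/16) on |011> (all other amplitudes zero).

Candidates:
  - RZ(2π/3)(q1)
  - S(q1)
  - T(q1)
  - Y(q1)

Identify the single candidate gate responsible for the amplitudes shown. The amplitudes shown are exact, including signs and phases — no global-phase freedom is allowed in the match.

The unique candidate consistent with the amplitudes is Y(q1). Key observation: gates 5-8 undo each other exactly, leaving only the rest of the circuit to track.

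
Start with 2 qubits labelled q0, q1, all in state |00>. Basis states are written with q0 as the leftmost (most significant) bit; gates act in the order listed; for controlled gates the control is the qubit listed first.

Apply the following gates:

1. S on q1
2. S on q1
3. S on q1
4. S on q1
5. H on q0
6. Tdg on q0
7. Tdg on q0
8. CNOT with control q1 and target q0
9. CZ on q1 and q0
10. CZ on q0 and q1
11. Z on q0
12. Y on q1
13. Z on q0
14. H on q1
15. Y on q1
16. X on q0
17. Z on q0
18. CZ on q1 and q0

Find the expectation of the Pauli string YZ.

The expectation value of YZ is -1. Key observation: the block from step 1 through step 4 cancels to the identity and can be dropped.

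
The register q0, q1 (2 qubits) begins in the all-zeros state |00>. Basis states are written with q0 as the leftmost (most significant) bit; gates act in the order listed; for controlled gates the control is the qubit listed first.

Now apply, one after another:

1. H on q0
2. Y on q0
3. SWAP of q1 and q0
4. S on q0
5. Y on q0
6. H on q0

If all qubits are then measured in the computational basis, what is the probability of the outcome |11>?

The probability of measuring |11> is 1/4.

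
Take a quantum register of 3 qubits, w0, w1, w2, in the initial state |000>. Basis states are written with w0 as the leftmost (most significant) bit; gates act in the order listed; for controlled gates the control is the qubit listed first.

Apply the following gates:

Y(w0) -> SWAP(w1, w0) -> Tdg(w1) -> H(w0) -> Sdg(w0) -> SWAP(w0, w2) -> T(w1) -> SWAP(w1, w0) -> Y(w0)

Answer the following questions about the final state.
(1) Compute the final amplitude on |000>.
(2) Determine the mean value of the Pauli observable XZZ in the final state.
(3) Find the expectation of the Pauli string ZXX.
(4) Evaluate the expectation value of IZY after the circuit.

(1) The final state's coefficient on |000> equals sqrt(2)/2.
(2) In the final state, XZZ has expectation 0.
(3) The expectation value of ZXX is 0.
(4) The expectation value of IZY is -1.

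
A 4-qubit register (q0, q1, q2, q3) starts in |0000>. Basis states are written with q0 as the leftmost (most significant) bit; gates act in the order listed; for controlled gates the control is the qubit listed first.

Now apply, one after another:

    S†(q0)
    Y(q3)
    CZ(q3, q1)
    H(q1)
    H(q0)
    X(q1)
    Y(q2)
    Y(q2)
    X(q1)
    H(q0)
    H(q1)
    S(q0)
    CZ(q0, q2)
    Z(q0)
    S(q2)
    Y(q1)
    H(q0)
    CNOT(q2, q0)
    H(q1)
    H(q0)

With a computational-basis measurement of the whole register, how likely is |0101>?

The probability of measuring |0101> is 1/2. Key observation: gates 4-11 undo each other exactly, leaving only the rest of the circuit to track.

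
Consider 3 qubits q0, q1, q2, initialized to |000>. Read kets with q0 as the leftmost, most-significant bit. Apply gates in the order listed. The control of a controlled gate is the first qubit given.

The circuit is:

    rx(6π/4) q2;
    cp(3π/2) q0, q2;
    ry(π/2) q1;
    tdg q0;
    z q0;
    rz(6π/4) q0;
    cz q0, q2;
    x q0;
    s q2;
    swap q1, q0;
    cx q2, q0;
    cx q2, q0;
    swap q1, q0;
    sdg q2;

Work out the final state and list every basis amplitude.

The resulting statevector has amplitude 0 on |000>, 0 on |001>, 0 on |010>, 0 on |011>, exp(I*pi/4)/2 on |100>, exp(3*I*pi/4)/2 on |101>, exp(I*pi/4)/2 on |110>, exp(3*I*pi/4)/2 on |111>. Key observation: gates 9-14 undo each other exactly, leaving only the rest of the circuit to track.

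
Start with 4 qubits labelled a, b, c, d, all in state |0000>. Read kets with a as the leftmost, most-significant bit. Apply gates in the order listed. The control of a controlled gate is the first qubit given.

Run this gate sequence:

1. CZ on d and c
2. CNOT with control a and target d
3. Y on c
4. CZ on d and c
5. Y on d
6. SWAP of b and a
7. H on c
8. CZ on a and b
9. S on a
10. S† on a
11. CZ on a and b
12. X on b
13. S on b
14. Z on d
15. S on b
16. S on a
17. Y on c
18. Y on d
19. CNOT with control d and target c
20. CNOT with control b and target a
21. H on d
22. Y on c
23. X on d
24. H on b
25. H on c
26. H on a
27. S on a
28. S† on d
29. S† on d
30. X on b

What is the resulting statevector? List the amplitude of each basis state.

The resulting statevector has amplitude 0 on |0000>, 0 on |0001>, -sqrt(2)*I/4 on |0010>, sqrt(2)*I/4 on |0011>, 0 on |0100>, 0 on |0101>, sqrt(2)*I/4 on |0110>, -sqrt(2)*I/4 on |0111>, 0 on |1000>, 0 on |1001>, -sqrt(2)/4 on |1010>, sqrt(2)/4 on |1011>, 0 on |1100>, 0 on |1101>, sqrt(2)/4 on |1110>, -sqrt(2)/4 on |1111>. Key observation: the block from step 8 through step 11 cancels to the identity and can be dropped.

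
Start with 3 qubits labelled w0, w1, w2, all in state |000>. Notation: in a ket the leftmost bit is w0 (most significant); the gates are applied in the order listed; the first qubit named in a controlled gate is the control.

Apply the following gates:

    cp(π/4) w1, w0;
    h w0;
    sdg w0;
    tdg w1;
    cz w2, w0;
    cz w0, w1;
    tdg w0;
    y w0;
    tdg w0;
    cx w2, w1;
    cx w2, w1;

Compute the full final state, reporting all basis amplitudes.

The final amplitudes are sqrt(2)*exp(3*I*pi/4)/2 on |000>, sqrt(2)*exp(I*pi/4)/2 on |100>, and 0 on every other basis state.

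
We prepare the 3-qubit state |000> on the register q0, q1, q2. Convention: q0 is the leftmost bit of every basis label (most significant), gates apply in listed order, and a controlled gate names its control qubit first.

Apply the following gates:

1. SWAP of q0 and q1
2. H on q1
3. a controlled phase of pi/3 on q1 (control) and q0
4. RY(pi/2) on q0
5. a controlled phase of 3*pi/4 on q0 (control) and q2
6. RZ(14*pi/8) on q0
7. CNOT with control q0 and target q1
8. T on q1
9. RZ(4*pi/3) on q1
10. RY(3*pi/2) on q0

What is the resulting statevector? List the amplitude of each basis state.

The final amplitudes are sqrt(2)*(-1 - exp(I*pi/4))*exp(5*I*pi/24)/4 on |000>, 0 on |001>, sqrt(2)*(1 + exp(I*pi/4))*exp(19*I*pi/24)/4 on |010>, 0 on |011>, sqrt(2)*(-1 + exp(I*pi/4))*exp(5*I*pi/24)/4 on |100>, 0 on |101>, sqrt(2)*(1 - exp(I*pi/4))*exp(19*I*pi/24)/4 on |110>, 0 on |111>.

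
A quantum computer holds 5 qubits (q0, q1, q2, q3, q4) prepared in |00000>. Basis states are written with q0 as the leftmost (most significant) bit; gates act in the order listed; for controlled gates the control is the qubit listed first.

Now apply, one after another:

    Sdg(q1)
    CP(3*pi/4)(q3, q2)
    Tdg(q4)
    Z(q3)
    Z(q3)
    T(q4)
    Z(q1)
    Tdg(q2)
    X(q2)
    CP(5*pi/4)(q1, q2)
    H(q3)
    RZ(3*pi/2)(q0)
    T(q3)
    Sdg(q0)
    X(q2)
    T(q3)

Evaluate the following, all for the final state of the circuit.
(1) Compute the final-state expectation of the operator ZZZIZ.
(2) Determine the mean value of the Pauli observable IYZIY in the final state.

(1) The observable ZZZIZ averages to 1.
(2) The observable IYZIY averages to 0.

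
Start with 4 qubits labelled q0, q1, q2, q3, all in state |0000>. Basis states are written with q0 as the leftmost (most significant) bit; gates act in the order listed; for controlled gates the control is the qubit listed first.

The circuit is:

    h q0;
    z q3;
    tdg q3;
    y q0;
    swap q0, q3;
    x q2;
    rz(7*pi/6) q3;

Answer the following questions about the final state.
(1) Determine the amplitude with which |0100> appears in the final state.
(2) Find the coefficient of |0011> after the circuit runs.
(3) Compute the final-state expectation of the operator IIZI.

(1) |0100> carries amplitude 0 in the final state.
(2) |0011> carries amplitude -sqrt(2)*exp(I*pi/12)/2 in the final state.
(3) The expectation value of IIZI is -1.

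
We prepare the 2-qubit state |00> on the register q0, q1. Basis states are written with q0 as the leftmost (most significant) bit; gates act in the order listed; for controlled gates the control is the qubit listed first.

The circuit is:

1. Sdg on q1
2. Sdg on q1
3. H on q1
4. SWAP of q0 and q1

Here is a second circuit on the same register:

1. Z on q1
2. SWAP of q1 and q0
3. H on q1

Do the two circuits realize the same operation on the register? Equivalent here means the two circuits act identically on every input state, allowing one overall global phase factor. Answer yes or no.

No, they are not equivalent — no single phase factor reconciles the two unitaries.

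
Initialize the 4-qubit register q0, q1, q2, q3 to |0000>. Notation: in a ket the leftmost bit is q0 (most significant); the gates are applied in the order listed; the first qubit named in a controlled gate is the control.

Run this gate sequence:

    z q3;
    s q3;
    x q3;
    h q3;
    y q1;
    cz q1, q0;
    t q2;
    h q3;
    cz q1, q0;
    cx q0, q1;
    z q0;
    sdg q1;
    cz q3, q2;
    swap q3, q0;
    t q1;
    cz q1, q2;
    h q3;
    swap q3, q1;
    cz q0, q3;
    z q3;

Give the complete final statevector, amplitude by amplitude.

After the circuit, the state carries amplitude sqrt(2)*exp(I*pi/4)/2 on |1001>, sqrt(2)*exp(I*pi/4)/2 on |1101>, and 0 on every other basis state.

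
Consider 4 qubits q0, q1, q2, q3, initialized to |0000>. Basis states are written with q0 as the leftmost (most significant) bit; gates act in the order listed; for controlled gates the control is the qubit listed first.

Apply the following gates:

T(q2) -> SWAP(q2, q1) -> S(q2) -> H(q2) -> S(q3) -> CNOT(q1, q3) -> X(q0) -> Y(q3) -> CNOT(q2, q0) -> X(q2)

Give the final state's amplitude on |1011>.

The final state's coefficient on |1011> equals sqrt(2)*I/2.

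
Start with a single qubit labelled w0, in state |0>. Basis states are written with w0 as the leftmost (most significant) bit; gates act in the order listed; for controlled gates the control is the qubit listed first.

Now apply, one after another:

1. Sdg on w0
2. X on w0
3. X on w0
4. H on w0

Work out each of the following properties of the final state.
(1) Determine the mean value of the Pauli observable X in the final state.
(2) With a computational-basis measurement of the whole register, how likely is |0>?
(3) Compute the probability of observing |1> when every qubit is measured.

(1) The observable X averages to 1. Key observation: the block from step 2 through step 3 cancels to the identity and can be dropped.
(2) Outcome |0> occurs with probability 1/2.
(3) Outcome |1> occurs with probability 1/2.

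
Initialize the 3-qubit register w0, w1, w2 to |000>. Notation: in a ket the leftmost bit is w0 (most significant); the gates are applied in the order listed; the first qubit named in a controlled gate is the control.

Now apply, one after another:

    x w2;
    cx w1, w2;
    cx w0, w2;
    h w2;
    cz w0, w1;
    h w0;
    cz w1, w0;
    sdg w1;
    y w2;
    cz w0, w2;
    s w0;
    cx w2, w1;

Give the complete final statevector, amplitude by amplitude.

After the circuit, the state carries amplitude I/2 on |000>, 0 on |001>, 0 on |010>, I/2 on |011>, -1/2 on |100>, 0 on |101>, 0 on |110>, 1/2 on |111>.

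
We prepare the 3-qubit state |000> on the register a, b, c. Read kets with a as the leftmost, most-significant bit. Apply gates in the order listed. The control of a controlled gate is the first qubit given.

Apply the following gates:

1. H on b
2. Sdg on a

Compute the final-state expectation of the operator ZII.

In the final state, ZII has expectation 1.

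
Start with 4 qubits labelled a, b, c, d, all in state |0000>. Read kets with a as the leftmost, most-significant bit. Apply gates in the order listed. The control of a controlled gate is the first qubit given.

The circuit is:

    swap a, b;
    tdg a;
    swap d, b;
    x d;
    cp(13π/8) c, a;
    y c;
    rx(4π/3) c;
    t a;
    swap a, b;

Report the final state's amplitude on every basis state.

The resulting statevector has amplitude sqrt(3)/2 on |0001>, -I/2 on |0011>, and 0 on every other basis state.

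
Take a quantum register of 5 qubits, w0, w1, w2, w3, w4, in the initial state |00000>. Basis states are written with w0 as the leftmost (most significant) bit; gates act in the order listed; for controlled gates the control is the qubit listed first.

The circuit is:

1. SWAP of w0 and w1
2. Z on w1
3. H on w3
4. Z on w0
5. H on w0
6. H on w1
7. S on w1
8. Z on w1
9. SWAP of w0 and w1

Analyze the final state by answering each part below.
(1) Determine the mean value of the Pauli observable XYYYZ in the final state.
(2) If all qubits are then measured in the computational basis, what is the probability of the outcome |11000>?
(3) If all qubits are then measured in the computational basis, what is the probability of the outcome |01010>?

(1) The observable XYYYZ averages to 0.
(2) Outcome |11000> occurs with probability 1/8.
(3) The probability of measuring |01010> is 1/8.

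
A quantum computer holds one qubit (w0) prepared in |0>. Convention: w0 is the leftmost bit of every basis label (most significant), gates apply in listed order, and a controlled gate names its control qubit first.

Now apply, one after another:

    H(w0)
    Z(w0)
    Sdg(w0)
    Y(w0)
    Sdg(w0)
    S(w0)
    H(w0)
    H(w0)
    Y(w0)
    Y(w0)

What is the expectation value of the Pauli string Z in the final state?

In the final state, Z has expectation 0.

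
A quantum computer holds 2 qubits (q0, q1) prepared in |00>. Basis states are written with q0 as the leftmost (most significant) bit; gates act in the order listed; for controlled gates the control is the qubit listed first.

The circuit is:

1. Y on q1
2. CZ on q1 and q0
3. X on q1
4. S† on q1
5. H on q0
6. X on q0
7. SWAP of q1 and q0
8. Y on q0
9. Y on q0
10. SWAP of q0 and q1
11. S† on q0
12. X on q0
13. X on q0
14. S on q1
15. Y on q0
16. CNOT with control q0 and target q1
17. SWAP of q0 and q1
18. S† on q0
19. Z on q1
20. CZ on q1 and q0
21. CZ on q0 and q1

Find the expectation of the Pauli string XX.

The observable XX averages to 1.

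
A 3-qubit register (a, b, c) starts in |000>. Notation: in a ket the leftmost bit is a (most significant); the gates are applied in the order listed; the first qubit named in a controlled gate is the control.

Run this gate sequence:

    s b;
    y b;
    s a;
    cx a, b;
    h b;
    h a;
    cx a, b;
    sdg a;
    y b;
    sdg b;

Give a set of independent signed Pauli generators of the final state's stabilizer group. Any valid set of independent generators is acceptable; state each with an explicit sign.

The stabilizer group can be generated by +YII, -IYI, +IIZ, among other valid generating sets.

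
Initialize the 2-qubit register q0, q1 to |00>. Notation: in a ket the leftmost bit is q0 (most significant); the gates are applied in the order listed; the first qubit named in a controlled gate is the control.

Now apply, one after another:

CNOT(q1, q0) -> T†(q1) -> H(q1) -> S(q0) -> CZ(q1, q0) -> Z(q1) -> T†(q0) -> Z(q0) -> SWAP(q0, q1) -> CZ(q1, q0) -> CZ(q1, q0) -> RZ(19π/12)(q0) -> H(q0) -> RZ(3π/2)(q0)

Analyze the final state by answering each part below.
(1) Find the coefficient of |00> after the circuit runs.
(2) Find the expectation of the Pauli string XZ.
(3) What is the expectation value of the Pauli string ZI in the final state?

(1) |00> carries amplitude -exp(I*pi/24)/2 + exp(11*I*pi/24)/2 in the final state. Key observation: the block from step 10 through step 11 cancels to the identity and can be dropped.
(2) The expectation value of XZ is -sqrt(6)/4 - sqrt(2)/4.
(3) The expectation value of ZI is -sqrt(6)/4 + sqrt(2)/4.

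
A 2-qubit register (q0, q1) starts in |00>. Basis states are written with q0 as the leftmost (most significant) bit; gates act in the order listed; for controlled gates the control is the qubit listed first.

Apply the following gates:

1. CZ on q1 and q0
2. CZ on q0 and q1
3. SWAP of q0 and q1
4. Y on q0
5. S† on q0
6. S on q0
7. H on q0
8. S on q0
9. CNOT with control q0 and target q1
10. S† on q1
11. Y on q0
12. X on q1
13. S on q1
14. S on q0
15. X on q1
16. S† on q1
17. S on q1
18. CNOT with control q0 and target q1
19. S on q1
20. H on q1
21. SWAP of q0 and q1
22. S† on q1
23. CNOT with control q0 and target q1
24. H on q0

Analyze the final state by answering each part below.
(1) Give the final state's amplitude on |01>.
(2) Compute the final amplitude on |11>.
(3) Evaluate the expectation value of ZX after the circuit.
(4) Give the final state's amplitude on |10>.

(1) |01> carries amplitude sqrt(2)*(1 + I)/4 in the final state.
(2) The final state's coefficient on |11> equals sqrt(2)*(1 - I)/4.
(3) In the final state, ZX has expectation -1.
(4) |10> carries amplitude sqrt(2)*(1 - I)/4 in the final state.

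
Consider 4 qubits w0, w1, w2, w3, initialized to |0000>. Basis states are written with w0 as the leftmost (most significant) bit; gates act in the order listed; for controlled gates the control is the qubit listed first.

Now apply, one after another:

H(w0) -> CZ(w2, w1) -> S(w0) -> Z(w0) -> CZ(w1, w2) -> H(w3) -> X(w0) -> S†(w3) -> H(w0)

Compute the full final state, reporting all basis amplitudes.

The resulting statevector has amplitude sqrt(2)*(1 - I)/4 on |0000>, sqrt(2)*(-1 - I)/4 on |0001>, sqrt(2)*(-1 - I)/4 on |1000>, sqrt(2)*(-1 + I)/4 on |1001>, and 0 on every other basis state.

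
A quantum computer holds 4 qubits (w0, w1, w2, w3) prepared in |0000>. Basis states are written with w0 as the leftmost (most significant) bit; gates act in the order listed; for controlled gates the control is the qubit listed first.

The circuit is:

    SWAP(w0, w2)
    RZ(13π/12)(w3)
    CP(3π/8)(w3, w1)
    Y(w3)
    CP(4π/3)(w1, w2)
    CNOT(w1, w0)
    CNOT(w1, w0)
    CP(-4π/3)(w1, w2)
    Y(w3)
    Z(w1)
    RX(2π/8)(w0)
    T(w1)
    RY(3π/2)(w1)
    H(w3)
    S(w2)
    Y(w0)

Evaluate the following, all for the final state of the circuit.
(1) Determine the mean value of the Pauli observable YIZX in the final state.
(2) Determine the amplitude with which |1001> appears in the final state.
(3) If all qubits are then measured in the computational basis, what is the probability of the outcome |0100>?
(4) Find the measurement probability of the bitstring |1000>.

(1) The expectation value of YIZX is -sqrt(2)/2. Key observation: steps 4-9 multiply out to the identity, so the circuit reduces to the remaining gates.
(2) |1001> carries amplitude sqrt(sqrt(2) + 2)*exp(23*I*pi/24)/4 in the final state.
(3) A full measurement returns |0100> with probability 1/8 - sqrt(2)/16.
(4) Outcome |1000> occurs with probability sqrt(2)/16 + 1/8.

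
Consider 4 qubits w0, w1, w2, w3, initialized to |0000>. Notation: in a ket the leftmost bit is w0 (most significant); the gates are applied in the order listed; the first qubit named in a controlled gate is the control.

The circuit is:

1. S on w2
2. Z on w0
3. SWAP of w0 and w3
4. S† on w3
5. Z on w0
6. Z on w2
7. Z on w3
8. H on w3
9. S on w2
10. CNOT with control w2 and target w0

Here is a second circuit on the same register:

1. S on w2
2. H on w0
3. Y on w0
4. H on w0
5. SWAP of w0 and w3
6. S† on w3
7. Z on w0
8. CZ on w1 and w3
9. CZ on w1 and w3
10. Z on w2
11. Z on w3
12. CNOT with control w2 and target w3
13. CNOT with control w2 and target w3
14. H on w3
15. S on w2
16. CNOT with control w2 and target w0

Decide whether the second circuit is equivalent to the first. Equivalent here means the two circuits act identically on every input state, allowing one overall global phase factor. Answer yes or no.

No, they are not equivalent — no single phase factor reconciles the two unitaries.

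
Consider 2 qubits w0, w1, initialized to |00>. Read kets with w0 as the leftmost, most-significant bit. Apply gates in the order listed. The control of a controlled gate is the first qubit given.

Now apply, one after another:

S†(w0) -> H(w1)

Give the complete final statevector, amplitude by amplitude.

The resulting statevector has amplitude sqrt(2)/2 on |00>, sqrt(2)/2 on |01>, 0 on |10>, 0 on |11>.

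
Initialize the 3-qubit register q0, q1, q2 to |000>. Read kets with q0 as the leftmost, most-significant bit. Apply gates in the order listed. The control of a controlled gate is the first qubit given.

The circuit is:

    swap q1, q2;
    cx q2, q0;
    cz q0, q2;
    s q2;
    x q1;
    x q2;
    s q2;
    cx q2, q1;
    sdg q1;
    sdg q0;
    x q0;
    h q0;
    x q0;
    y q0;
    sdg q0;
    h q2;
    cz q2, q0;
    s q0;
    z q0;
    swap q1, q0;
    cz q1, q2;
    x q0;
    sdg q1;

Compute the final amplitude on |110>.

The amplitude on |110> is I/2.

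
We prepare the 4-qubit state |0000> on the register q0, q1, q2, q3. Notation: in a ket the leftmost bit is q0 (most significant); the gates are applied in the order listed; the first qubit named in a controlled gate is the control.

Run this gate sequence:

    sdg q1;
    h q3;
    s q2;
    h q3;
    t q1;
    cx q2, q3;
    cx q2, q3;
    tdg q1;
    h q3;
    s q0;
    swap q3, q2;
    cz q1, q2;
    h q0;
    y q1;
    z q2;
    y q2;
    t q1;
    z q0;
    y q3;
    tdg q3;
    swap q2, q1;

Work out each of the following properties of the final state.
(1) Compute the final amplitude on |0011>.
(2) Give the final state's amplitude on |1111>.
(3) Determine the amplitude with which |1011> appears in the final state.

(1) The amplitude on |0011> is -I/2. Key observation: the block from step 4 through step 9 cancels to the identity and can be dropped.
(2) The final state's coefficient on |1111> equals I/2.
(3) The final state's coefficient on |1011> equals I/2.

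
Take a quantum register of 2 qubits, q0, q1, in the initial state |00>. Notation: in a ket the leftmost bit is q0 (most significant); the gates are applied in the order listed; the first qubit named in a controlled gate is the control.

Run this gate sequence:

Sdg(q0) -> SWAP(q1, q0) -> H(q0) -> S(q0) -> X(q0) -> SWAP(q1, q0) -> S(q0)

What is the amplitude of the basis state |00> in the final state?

The final state's coefficient on |00> equals sqrt(2)*I/2.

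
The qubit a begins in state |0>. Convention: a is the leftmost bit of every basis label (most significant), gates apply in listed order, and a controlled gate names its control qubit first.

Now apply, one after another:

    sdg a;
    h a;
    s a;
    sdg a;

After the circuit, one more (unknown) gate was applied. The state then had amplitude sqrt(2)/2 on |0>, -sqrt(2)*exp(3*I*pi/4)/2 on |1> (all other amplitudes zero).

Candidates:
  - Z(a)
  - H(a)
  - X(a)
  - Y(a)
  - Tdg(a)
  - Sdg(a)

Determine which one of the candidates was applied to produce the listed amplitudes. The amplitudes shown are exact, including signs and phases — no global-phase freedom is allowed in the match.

The unique candidate consistent with the amplitudes is Tdg(a). Key observation: gates 3-4 undo each other exactly, leaving only the rest of the circuit to track.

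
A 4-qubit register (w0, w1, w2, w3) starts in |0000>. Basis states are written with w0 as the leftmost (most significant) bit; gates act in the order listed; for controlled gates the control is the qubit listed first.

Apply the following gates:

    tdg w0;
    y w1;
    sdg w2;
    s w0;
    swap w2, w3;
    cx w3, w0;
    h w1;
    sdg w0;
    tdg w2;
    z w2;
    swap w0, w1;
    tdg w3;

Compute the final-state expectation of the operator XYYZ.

The observable XYYZ averages to 0.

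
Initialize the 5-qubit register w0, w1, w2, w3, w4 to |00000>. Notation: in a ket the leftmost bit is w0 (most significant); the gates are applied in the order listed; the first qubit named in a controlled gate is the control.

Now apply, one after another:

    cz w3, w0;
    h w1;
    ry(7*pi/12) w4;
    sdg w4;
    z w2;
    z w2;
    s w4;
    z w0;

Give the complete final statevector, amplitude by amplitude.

The resulting statevector has amplitude -sqrt(4 - 2*sqrt(2))/8 + sqrt(6*sqrt(2) + 12)/8 on |00000>, sqrt(12 - 6*sqrt(2))/8 + sqrt(2*sqrt(2) + 4)/8 on |00001>, -sqrt(4 - 2*sqrt(2))/8 + sqrt(6*sqrt(2) + 12)/8 on |01000>, sqrt(12 - 6*sqrt(2))/8 + sqrt(2*sqrt(2) + 4)/8 on |01001>, and 0 on every other basis state.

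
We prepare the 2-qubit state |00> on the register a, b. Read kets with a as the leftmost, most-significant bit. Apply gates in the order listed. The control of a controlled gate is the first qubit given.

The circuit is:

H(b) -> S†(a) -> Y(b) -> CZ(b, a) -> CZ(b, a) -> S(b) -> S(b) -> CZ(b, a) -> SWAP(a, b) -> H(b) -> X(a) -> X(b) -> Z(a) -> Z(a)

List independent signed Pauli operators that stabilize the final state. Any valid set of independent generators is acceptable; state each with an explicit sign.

One valid set of independent stabilizer generators is +XI, +IX (any independent generating set of the same group is equally correct). Key observation: gates 4-5 undo each other exactly, leaving only the rest of the circuit to track.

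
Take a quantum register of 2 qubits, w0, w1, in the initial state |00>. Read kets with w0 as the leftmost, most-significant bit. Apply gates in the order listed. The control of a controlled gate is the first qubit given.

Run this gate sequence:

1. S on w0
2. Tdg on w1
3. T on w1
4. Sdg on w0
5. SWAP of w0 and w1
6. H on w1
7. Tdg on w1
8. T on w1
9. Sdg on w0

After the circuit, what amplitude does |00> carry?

The final state's coefficient on |00> equals sqrt(2)/2.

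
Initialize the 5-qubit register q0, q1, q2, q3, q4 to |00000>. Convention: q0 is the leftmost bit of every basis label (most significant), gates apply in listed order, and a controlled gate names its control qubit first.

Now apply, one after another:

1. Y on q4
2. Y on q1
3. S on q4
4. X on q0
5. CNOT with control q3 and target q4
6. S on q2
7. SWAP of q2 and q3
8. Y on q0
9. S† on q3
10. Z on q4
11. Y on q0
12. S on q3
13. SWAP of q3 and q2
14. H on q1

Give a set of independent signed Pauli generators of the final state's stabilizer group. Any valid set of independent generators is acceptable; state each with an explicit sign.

The final state is stabilized by the group generated by -IXIII, -ZIIII, +IIZII, +IIIZI, -IIIIZ; other independent generating sets are equally valid.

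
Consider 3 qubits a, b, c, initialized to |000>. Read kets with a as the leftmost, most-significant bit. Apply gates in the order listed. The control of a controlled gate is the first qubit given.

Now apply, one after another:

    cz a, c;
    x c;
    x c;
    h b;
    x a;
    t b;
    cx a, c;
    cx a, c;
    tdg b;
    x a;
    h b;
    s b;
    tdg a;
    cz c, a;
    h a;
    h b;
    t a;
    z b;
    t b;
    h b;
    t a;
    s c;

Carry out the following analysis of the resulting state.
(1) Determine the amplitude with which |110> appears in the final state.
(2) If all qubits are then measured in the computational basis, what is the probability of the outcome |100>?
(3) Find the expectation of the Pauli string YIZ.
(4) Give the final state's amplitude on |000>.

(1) The final state's coefficient on |110> equals sqrt(2)*(exp(3*I*pi/4) + I)/4.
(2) The probability of measuring |100> is 1/4 - sqrt(2)/8.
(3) The observable YIZ averages to 1.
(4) The amplitude on |000> is sqrt(2)*(1 - exp(I*pi/4))/4.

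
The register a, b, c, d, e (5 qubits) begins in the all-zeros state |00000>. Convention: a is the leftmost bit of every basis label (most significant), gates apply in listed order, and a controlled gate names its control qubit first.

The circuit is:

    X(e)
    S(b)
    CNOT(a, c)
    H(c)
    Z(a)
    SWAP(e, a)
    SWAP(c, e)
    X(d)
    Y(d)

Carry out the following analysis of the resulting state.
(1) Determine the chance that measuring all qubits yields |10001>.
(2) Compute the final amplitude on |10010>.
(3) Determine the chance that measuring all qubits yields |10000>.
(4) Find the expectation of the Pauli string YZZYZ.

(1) The probability of measuring |10001> is 1/2.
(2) |10010> carries amplitude 0 in the final state.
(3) A full measurement returns |10000> with probability 1/2.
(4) In the final state, YZZYZ has expectation 0.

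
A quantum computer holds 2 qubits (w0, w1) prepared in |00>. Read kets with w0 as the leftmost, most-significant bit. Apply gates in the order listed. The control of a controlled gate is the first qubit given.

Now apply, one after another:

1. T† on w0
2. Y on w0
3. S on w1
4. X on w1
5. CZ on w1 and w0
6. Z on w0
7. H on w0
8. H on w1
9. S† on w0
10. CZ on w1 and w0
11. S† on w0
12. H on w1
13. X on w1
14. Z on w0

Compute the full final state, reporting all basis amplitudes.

The final amplitudes are sqrt(2)*I/2 on |00>, 0 on |01>, 0 on |10>, -sqrt(2)*I/2 on |11>.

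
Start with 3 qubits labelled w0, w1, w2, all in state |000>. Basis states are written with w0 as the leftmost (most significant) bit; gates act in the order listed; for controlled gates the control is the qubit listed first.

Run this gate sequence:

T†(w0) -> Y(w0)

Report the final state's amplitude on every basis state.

The final amplitudes are I on |100>, and 0 on every other basis state.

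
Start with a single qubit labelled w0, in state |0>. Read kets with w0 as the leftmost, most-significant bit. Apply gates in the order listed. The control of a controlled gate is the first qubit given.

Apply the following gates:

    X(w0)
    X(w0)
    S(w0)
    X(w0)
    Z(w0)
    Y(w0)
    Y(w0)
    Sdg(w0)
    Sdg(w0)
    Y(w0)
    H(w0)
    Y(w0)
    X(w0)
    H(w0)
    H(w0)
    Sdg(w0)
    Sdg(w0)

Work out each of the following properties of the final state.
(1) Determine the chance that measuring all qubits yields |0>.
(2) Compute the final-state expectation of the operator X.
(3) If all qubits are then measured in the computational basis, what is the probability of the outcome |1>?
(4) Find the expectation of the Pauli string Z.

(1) Outcome |0> occurs with probability 1/2.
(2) The expectation value of X is 1.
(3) A full measurement returns |1> with probability 1/2.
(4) The observable Z averages to 0.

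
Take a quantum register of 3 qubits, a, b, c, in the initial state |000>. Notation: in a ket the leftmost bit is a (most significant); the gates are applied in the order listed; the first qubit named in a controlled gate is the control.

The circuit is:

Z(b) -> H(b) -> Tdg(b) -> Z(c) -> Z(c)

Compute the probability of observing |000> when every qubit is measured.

The probability of measuring |000> is 1/2.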